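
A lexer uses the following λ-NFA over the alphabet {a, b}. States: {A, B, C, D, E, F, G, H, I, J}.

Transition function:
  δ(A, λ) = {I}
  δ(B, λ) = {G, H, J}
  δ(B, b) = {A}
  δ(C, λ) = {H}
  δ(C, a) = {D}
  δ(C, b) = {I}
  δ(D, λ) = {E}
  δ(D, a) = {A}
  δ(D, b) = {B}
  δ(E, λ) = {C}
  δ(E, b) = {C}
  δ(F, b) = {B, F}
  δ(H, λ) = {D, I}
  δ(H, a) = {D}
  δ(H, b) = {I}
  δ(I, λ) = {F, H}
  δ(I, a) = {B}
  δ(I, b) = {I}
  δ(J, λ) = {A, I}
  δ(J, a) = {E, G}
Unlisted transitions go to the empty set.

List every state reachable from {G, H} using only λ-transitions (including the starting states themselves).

Start with {G, H}.
From H via λ: add D, I.
From D via λ: add E.
From I via λ: add F.
From E via λ: add C.
No new states can be added; the closed set is {C, D, E, F, G, H, I}.

{C, D, E, F, G, H, I}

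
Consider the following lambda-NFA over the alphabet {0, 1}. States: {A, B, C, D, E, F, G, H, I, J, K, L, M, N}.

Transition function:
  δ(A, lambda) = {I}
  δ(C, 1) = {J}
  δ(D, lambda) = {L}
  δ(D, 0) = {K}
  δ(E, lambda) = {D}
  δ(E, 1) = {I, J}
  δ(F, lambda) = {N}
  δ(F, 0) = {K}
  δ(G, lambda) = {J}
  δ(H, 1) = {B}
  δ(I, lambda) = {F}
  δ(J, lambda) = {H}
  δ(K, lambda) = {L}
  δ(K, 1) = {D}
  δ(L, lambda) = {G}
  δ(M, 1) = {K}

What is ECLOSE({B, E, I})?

Start with {B, E, I}.
From E via lambda: add D.
From I via lambda: add F.
From D via lambda: add L.
From F via lambda: add N.
From L via lambda: add G.
From G via lambda: add J.
From J via lambda: add H.
No new states can be added; the closed set is {B, D, E, F, G, H, I, J, L, N}.

{B, D, E, F, G, H, I, J, L, N}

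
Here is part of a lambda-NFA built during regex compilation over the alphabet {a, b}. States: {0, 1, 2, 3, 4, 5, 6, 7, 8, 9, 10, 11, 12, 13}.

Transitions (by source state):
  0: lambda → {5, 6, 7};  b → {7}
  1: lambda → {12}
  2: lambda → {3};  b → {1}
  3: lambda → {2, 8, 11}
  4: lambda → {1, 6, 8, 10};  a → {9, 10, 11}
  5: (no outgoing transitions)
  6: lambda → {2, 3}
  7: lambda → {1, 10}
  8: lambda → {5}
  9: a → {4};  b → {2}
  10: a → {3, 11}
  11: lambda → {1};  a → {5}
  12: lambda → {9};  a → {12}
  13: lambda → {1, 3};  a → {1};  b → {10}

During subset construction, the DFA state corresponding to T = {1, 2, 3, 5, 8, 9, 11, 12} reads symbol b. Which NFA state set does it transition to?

{1, 2, 3, 5, 8, 9, 11, 12}

2 on b → {1}.
9 on b → {2}.
No b-transition from 1, 3, 5, 8, 11, 12.
Union after reading b: {1, 2}.
Now take the lambda-closure:
From 1 via lambda: add 12.
From 2 via lambda: add 3.
From 3 via lambda: add 8, 11.
From 12 via lambda: add 9.
From 8 via lambda: add 5.
No new states can be added; the closed set is {1, 2, 3, 5, 8, 9, 11, 12}.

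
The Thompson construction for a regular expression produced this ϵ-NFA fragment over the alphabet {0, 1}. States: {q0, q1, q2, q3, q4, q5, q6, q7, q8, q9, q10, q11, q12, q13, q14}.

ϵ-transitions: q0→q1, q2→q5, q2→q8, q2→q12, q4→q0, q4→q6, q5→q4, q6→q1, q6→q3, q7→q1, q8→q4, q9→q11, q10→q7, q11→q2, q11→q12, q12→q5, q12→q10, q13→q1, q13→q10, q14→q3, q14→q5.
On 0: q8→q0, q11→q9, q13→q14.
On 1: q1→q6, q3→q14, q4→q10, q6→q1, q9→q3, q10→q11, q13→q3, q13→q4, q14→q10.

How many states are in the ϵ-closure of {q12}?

9

Start with {q12}.
From q12 via ϵ: add q5, q10.
From q5 via ϵ: add q4.
From q10 via ϵ: add q7.
From q4 via ϵ: add q0, q6.
From q7 via ϵ: add q1.
From q6 via ϵ: add q3.
ϵ-closure = {q0, q1, q3, q4, q5, q6, q7, q10, q12}, which has 9 states.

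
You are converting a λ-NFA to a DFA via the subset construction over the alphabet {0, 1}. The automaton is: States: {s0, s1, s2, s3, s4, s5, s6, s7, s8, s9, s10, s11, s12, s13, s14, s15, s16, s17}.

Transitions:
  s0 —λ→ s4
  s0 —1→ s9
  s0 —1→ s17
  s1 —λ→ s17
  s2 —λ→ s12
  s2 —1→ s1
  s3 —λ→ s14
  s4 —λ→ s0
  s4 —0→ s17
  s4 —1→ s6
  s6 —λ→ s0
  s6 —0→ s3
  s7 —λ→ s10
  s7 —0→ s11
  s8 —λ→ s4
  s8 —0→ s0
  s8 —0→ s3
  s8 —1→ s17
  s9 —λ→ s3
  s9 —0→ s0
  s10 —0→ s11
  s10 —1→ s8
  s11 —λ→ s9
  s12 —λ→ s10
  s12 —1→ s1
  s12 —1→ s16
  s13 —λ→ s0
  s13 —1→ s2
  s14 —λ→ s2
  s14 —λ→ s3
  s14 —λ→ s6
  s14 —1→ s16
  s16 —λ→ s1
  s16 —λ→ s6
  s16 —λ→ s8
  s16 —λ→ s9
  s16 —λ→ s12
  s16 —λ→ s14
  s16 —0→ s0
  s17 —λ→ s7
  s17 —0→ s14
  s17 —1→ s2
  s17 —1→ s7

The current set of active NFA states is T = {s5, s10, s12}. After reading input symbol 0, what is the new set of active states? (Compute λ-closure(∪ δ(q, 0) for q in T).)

s10 on 0 → {s11}.
No 0-transition from s5, s12.
Union after reading 0: {s11}.
Now take the λ-closure:
From s11 via λ: add s9.
From s9 via λ: add s3.
From s3 via λ: add s14.
From s14 via λ: add s2, s6.
From s2 via λ: add s12.
From s6 via λ: add s0.
From s0 via λ: add s4.
From s12 via λ: add s10.
No new states can be added; the closed set is {s0, s2, s3, s4, s6, s9, s10, s11, s12, s14}.

{s0, s2, s3, s4, s6, s9, s10, s11, s12, s14}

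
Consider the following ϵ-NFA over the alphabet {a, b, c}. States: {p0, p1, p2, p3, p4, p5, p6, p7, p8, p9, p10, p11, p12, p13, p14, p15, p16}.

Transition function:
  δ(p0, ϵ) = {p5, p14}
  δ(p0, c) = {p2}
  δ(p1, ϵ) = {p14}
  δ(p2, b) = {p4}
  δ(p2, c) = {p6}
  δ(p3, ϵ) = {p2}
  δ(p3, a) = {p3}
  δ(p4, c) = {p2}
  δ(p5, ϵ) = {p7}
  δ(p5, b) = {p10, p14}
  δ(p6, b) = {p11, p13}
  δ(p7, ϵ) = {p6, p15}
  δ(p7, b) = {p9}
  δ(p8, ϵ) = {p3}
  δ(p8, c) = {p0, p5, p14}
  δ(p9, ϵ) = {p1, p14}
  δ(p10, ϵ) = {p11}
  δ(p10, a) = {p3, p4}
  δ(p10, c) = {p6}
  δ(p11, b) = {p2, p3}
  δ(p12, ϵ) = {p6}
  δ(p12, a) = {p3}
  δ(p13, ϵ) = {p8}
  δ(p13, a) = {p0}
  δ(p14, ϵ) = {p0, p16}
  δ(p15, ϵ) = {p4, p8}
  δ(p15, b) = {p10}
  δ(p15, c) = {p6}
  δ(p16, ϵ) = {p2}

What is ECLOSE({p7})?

Start with {p7}.
From p7 via ϵ: add p6, p15.
From p15 via ϵ: add p4, p8.
From p8 via ϵ: add p3.
From p3 via ϵ: add p2.
No new states can be added; the closed set is {p2, p3, p4, p6, p7, p8, p15}.

{p2, p3, p4, p6, p7, p8, p15}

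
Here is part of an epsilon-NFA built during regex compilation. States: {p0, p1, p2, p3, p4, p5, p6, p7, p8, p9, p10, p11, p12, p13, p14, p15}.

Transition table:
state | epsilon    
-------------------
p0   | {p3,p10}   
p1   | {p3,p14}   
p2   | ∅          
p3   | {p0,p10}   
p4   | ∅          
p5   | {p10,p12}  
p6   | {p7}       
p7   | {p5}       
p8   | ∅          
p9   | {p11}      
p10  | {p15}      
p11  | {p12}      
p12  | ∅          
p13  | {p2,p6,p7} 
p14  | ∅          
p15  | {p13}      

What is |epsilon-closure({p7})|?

Start with {p7}.
From p7 via epsilon: add p5.
From p5 via epsilon: add p10, p12.
From p10 via epsilon: add p15.
From p15 via epsilon: add p13.
From p13 via epsilon: add p2, p6.
epsilon-closure = {p2, p5, p6, p7, p10, p12, p13, p15}, which has 8 states.

8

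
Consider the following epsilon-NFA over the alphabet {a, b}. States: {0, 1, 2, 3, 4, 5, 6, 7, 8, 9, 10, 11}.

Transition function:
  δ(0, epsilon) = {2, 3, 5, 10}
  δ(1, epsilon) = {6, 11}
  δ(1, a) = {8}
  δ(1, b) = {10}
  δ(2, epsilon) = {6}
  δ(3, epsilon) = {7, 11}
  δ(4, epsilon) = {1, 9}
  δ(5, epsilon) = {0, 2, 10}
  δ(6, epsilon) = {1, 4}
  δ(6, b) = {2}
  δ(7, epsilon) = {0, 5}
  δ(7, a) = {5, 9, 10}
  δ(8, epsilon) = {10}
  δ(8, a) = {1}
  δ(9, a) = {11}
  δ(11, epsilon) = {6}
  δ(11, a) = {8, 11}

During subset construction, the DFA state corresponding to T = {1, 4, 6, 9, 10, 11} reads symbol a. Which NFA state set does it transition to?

1 on a → {8}.
9 on a → {11}.
11 on a → {8, 11}.
No a-transition from 4, 6, 10.
Union after reading a: {8, 11}.
Now take the epsilon-closure:
From 8 via epsilon: add 10.
From 11 via epsilon: add 6.
From 6 via epsilon: add 1, 4.
From 4 via epsilon: add 9.
No new states can be added; the closed set is {1, 4, 6, 8, 9, 10, 11}.

{1, 4, 6, 8, 9, 10, 11}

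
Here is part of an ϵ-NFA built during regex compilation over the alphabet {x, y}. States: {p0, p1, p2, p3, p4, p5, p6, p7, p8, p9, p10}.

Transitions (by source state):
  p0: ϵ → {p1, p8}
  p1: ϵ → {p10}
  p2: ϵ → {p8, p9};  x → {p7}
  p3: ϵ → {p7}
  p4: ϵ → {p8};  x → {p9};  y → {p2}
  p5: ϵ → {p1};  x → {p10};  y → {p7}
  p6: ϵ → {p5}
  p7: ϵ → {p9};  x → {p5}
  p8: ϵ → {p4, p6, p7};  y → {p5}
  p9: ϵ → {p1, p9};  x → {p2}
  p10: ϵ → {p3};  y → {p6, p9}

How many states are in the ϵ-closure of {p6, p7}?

7

Start with {p6, p7}.
From p6 via ϵ: add p5.
From p7 via ϵ: add p9.
From p5 via ϵ: add p1.
From p1 via ϵ: add p10.
From p10 via ϵ: add p3.
ϵ-closure = {p1, p3, p5, p6, p7, p9, p10}, which has 7 states.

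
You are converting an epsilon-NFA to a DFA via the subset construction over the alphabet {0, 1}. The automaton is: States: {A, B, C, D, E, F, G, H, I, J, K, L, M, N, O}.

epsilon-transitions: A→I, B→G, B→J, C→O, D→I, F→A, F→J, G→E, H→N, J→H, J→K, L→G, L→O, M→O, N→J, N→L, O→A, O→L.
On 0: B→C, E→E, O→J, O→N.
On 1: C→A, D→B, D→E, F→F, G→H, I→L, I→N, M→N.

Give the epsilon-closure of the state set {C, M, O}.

{A, C, E, G, I, L, M, O}

Start with {C, M, O}.
From O via epsilon: add A, L.
From A via epsilon: add I.
From L via epsilon: add G.
From G via epsilon: add E.
No new states can be added; the closed set is {A, C, E, G, I, L, M, O}.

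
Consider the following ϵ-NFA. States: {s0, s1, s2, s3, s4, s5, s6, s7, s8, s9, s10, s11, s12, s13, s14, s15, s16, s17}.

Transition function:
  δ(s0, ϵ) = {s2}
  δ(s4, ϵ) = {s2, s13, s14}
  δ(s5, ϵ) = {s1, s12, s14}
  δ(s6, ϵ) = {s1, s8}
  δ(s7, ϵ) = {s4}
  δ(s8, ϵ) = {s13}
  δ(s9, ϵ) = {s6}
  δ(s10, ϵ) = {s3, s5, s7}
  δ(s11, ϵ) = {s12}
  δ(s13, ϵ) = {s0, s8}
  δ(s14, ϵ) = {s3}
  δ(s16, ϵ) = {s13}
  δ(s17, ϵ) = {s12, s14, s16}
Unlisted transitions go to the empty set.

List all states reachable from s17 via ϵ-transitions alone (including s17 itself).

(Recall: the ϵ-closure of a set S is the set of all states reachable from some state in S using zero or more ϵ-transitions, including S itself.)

{s0, s2, s3, s8, s12, s13, s14, s16, s17}

Start with {s17}.
From s17 via ϵ: add s12, s14, s16.
From s14 via ϵ: add s3.
From s16 via ϵ: add s13.
From s13 via ϵ: add s0, s8.
From s0 via ϵ: add s2.
No new states can be added; the closed set is {s0, s2, s3, s8, s12, s13, s14, s16, s17}.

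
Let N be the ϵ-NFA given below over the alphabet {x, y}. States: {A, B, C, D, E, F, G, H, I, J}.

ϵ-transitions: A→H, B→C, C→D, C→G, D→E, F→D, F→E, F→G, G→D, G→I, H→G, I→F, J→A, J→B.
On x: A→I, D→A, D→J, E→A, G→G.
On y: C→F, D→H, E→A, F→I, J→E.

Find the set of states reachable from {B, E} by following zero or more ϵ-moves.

Start with {B, E}.
From B via ϵ: add C.
From C via ϵ: add D, G.
From G via ϵ: add I.
From I via ϵ: add F.
No new states can be added; the closed set is {B, C, D, E, F, G, I}.

{B, C, D, E, F, G, I}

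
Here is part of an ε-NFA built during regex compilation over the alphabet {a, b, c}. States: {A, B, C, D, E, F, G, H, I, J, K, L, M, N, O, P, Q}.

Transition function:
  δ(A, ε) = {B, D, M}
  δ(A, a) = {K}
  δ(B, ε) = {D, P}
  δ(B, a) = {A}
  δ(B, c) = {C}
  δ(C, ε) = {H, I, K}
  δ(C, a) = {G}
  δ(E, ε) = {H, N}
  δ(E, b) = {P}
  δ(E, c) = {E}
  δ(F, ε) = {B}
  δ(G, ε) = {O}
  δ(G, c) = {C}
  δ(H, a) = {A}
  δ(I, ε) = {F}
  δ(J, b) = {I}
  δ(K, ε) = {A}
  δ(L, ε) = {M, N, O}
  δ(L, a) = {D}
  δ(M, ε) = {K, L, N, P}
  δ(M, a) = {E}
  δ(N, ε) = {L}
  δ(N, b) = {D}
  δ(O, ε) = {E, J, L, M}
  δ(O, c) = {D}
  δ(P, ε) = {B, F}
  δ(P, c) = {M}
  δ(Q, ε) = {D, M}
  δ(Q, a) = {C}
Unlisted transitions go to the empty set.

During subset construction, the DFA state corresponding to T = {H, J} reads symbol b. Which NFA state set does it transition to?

J on b → {I}.
No b-transition from H.
Union after reading b: {I}.
Now take the ε-closure:
From I via ε: add F.
From F via ε: add B.
From B via ε: add D, P.
No new states can be added; the closed set is {B, D, F, I, P}.

{B, D, F, I, P}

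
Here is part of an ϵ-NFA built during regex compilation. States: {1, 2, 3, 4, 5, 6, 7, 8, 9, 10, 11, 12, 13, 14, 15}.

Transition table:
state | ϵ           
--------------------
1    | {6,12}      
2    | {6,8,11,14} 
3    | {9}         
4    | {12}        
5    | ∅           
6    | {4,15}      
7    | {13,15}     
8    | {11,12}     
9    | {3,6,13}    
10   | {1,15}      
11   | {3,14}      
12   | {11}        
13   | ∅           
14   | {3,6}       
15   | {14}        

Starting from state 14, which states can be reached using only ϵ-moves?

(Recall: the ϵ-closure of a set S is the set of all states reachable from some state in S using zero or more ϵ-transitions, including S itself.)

Start with {14}.
From 14 via ϵ: add 3, 6.
From 3 via ϵ: add 9.
From 6 via ϵ: add 4, 15.
From 4 via ϵ: add 12.
From 9 via ϵ: add 13.
From 12 via ϵ: add 11.
No new states can be added; the closed set is {3, 4, 6, 9, 11, 12, 13, 14, 15}.

{3, 4, 6, 9, 11, 12, 13, 14, 15}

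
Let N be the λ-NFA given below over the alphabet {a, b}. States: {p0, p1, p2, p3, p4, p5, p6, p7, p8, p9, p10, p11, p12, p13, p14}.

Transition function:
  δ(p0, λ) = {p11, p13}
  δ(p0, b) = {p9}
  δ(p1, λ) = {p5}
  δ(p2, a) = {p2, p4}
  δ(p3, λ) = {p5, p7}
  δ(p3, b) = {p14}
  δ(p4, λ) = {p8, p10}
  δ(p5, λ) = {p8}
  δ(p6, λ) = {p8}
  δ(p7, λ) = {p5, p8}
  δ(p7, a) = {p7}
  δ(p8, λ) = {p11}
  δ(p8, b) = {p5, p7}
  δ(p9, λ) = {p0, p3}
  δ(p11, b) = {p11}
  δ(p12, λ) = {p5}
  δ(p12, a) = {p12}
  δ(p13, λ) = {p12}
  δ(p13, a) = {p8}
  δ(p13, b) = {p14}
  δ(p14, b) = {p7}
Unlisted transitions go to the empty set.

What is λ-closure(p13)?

Start with {p13}.
From p13 via λ: add p12.
From p12 via λ: add p5.
From p5 via λ: add p8.
From p8 via λ: add p11.
No new states can be added; the closed set is {p5, p8, p11, p12, p13}.

{p5, p8, p11, p12, p13}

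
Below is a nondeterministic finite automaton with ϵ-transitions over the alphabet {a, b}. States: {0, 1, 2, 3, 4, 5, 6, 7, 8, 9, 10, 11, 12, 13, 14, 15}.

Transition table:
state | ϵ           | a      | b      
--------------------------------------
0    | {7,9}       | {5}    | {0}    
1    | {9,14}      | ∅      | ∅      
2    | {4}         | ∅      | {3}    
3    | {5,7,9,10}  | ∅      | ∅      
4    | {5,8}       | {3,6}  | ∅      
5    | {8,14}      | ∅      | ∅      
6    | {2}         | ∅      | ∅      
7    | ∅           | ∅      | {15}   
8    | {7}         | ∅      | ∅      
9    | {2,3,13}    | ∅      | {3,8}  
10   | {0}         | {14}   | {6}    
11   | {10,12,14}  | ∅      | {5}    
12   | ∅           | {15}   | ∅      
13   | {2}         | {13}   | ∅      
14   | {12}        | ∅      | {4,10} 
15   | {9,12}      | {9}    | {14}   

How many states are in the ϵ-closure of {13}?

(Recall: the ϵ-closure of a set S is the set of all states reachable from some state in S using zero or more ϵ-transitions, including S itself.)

8

Start with {13}.
From 13 via ϵ: add 2.
From 2 via ϵ: add 4.
From 4 via ϵ: add 5, 8.
From 5 via ϵ: add 14.
From 8 via ϵ: add 7.
From 14 via ϵ: add 12.
ϵ-closure = {2, 4, 5, 7, 8, 12, 13, 14}, which has 8 states.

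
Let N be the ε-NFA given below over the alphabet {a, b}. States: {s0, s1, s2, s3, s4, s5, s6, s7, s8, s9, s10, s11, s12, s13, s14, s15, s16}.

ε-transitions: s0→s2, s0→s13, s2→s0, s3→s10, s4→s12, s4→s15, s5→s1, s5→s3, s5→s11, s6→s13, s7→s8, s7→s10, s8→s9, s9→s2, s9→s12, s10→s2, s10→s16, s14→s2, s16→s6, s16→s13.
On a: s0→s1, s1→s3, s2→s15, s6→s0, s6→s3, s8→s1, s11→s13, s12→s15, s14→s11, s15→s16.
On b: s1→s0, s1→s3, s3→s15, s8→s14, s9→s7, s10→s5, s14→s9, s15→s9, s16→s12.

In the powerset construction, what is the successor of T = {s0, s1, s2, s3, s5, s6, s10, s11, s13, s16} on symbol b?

s1 on b → {s0, s3}.
s3 on b → {s15}.
s10 on b → {s5}.
s16 on b → {s12}.
No b-transition from s0, s2, s5, s6, s11, s13.
Union after reading b: {s0, s3, s5, s12, s15}.
Now take the ε-closure:
From s0 via ε: add s2, s13.
From s3 via ε: add s10.
From s5 via ε: add s1, s11.
From s10 via ε: add s16.
From s16 via ε: add s6.
No new states can be added; the closed set is {s0, s1, s2, s3, s5, s6, s10, s11, s12, s13, s15, s16}.

{s0, s1, s2, s3, s5, s6, s10, s11, s12, s13, s15, s16}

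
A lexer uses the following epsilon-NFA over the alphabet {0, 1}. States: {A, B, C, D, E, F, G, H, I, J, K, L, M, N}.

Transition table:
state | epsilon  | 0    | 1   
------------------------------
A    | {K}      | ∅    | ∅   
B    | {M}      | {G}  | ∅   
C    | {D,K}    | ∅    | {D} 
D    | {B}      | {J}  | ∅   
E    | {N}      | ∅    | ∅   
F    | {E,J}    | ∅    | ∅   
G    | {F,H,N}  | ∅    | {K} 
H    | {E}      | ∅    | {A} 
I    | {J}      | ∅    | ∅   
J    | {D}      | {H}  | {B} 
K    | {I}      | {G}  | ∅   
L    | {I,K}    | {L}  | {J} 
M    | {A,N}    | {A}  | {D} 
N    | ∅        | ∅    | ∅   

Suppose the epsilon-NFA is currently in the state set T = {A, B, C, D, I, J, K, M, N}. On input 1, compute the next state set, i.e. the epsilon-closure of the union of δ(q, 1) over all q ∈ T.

{A, B, D, I, J, K, M, N}

C on 1 → {D}.
J on 1 → {B}.
M on 1 → {D}.
No 1-transition from A, B, D, I, K, N.
Union after reading 1: {B, D}.
Now take the epsilon-closure:
From B via epsilon: add M.
From M via epsilon: add A, N.
From A via epsilon: add K.
From K via epsilon: add I.
From I via epsilon: add J.
No new states can be added; the closed set is {A, B, D, I, J, K, M, N}.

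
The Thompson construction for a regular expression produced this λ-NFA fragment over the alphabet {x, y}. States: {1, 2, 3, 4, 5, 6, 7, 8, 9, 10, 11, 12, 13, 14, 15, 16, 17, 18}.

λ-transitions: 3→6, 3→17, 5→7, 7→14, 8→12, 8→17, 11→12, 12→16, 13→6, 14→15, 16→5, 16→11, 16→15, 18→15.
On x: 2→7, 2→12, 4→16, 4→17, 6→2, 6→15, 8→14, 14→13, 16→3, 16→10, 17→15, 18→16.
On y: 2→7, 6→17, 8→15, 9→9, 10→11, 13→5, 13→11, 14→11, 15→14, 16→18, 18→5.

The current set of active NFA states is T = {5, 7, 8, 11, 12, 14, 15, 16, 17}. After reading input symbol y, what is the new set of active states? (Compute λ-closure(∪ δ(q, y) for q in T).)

8 on y → {15}.
14 on y → {11}.
15 on y → {14}.
16 on y → {18}.
No y-transition from 5, 7, 11, 12, 17.
Union after reading y: {11, 14, 15, 18}.
Now take the λ-closure:
From 11 via λ: add 12.
From 12 via λ: add 16.
From 16 via λ: add 5.
From 5 via λ: add 7.
No new states can be added; the closed set is {5, 7, 11, 12, 14, 15, 16, 18}.

{5, 7, 11, 12, 14, 15, 16, 18}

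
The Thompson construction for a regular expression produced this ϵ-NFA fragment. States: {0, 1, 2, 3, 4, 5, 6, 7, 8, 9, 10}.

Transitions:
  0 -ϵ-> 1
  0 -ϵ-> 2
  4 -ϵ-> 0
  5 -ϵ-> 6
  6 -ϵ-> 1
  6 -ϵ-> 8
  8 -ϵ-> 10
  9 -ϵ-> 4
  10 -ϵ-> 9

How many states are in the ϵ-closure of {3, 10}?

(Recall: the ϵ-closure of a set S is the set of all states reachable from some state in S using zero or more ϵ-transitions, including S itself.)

7

Start with {3, 10}.
From 10 via ϵ: add 9.
From 9 via ϵ: add 4.
From 4 via ϵ: add 0.
From 0 via ϵ: add 1, 2.
ϵ-closure = {0, 1, 2, 3, 4, 9, 10}, which has 7 states.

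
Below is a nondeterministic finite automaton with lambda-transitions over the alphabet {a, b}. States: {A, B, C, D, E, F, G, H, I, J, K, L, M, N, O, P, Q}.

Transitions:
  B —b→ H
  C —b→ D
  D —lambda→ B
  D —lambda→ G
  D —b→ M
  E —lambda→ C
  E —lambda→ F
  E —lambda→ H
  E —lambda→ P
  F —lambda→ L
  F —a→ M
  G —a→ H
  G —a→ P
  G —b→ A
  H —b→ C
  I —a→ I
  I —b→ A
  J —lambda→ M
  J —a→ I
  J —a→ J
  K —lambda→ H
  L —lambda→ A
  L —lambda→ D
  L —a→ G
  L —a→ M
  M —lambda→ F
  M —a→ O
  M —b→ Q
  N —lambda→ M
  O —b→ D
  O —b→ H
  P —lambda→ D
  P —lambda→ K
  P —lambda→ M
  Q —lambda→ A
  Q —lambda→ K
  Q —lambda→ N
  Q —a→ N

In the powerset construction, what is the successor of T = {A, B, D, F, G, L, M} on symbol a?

F on a → {M}.
G on a → {H, P}.
L on a → {G, M}.
M on a → {O}.
No a-transition from A, B, D.
Union after reading a: {G, H, M, O, P}.
Now take the lambda-closure:
From M via lambda: add F.
From P via lambda: add D, K.
From D via lambda: add B.
From F via lambda: add L.
From L via lambda: add A.
No new states can be added; the closed set is {A, B, D, F, G, H, K, L, M, O, P}.

{A, B, D, F, G, H, K, L, M, O, P}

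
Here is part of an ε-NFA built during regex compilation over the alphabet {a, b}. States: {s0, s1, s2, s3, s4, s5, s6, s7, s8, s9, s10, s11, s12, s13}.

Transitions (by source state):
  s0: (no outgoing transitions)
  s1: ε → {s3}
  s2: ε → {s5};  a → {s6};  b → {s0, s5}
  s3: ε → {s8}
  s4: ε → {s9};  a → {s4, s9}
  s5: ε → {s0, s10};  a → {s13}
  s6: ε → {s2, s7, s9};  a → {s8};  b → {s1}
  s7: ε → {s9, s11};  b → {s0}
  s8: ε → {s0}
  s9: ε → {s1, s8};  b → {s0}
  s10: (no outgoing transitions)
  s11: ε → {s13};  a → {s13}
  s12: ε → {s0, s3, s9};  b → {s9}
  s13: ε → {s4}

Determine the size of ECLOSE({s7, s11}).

9

Start with {s7, s11}.
From s7 via ε: add s9.
From s11 via ε: add s13.
From s9 via ε: add s1, s8.
From s13 via ε: add s4.
From s1 via ε: add s3.
From s8 via ε: add s0.
ε-closure = {s0, s1, s3, s4, s7, s8, s9, s11, s13}, which has 9 states.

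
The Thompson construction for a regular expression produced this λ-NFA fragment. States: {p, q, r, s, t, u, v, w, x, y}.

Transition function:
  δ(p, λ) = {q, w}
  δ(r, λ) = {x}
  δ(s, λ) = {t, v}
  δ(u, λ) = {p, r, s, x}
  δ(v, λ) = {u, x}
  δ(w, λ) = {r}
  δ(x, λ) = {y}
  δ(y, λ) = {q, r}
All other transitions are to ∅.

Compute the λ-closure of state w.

Start with {w}.
From w via λ: add r.
From r via λ: add x.
From x via λ: add y.
From y via λ: add q.
No new states can be added; the closed set is {q, r, w, x, y}.

{q, r, w, x, y}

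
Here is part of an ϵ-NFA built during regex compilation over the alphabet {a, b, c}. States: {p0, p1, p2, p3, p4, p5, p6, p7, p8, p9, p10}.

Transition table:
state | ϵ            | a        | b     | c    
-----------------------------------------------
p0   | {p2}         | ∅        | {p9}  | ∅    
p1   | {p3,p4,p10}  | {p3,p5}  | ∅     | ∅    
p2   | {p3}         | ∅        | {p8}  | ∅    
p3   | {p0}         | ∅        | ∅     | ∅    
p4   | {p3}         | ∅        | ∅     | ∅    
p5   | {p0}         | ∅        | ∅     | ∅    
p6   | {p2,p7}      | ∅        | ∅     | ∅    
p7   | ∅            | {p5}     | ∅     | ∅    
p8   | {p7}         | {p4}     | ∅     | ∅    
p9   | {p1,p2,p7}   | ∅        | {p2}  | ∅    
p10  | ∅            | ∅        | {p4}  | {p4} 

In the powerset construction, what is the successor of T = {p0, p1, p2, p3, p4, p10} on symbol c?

{p0, p2, p3, p4}

p10 on c → {p4}.
No c-transition from p0, p1, p2, p3, p4.
Union after reading c: {p4}.
Now take the ϵ-closure:
From p4 via ϵ: add p3.
From p3 via ϵ: add p0.
From p0 via ϵ: add p2.
No new states can be added; the closed set is {p0, p2, p3, p4}.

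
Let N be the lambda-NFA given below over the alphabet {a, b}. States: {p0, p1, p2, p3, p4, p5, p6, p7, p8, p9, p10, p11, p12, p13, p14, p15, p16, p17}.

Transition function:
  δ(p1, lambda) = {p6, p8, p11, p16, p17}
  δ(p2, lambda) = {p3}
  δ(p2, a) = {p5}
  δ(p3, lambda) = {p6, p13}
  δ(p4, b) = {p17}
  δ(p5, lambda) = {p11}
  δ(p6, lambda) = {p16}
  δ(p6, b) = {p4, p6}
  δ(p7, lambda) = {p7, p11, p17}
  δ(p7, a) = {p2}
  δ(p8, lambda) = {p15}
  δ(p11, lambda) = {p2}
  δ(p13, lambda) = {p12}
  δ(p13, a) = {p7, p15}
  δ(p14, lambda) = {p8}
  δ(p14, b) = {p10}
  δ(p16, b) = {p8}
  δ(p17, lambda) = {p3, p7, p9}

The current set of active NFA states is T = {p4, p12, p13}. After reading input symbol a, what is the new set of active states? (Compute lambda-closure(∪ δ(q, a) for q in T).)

{p2, p3, p6, p7, p9, p11, p12, p13, p15, p16, p17}

p13 on a → {p7, p15}.
No a-transition from p4, p12.
Union after reading a: {p7, p15}.
Now take the lambda-closure:
From p7 via lambda: add p11, p17.
From p11 via lambda: add p2.
From p17 via lambda: add p3, p9.
From p3 via lambda: add p6, p13.
From p6 via lambda: add p16.
From p13 via lambda: add p12.
No new states can be added; the closed set is {p2, p3, p6, p7, p9, p11, p12, p13, p15, p16, p17}.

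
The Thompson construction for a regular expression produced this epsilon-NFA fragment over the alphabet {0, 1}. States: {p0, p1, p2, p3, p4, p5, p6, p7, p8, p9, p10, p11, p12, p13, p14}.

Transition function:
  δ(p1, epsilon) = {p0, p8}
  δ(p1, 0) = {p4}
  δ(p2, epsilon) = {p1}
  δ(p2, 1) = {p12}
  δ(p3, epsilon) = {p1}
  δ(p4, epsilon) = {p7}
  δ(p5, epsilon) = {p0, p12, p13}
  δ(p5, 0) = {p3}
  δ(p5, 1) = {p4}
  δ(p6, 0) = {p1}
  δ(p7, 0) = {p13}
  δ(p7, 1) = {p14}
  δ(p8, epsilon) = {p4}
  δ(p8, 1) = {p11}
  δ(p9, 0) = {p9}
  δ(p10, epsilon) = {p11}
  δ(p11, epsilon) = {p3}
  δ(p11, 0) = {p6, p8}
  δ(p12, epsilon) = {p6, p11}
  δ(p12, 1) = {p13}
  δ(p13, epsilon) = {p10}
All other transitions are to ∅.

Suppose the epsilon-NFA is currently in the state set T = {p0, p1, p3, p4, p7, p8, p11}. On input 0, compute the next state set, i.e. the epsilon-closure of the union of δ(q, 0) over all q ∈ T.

{p0, p1, p3, p4, p6, p7, p8, p10, p11, p13}

p1 on 0 → {p4}.
p7 on 0 → {p13}.
p11 on 0 → {p6, p8}.
No 0-transition from p0, p3, p4, p8.
Union after reading 0: {p4, p6, p8, p13}.
Now take the epsilon-closure:
From p4 via epsilon: add p7.
From p13 via epsilon: add p10.
From p10 via epsilon: add p11.
From p11 via epsilon: add p3.
From p3 via epsilon: add p1.
From p1 via epsilon: add p0.
No new states can be added; the closed set is {p0, p1, p3, p4, p6, p7, p8, p10, p11, p13}.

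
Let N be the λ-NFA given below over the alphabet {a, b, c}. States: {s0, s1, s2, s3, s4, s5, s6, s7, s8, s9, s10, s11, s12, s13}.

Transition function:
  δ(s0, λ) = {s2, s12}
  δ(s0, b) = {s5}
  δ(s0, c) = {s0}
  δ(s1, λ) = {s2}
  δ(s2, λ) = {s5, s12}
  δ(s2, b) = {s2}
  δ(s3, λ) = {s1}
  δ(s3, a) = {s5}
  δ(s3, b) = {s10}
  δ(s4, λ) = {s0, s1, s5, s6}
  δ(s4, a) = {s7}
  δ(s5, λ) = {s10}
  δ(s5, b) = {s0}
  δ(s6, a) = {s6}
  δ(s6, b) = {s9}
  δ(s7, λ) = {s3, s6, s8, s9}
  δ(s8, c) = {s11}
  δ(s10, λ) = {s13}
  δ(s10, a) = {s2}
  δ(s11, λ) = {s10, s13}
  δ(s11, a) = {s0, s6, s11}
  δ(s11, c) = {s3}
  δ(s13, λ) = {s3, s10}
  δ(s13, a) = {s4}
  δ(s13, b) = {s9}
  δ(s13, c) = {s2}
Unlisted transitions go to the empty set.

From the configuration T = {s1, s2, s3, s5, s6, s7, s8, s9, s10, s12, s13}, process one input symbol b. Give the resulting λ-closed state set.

{s0, s1, s2, s3, s5, s9, s10, s12, s13}

s2 on b → {s2}.
s3 on b → {s10}.
s5 on b → {s0}.
s6 on b → {s9}.
s13 on b → {s9}.
No b-transition from s1, s7, s8, s9, s10, s12.
Union after reading b: {s0, s2, s9, s10}.
Now take the λ-closure:
From s0 via λ: add s12.
From s2 via λ: add s5.
From s10 via λ: add s13.
From s13 via λ: add s3.
From s3 via λ: add s1.
No new states can be added; the closed set is {s0, s1, s2, s3, s5, s9, s10, s12, s13}.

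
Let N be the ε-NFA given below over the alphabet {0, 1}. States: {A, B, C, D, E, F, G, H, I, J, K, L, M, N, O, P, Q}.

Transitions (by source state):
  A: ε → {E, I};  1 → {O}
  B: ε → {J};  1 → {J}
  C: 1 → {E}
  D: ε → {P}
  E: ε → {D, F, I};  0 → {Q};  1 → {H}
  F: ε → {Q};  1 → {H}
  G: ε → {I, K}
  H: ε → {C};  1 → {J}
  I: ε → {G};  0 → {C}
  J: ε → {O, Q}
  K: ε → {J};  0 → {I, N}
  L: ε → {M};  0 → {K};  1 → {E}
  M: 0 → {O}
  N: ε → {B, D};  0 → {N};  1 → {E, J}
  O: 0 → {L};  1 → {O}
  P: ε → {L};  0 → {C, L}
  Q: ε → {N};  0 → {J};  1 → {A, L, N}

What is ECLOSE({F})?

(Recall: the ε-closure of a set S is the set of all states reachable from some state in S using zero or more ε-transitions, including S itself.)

Start with {F}.
From F via ε: add Q.
From Q via ε: add N.
From N via ε: add B, D.
From B via ε: add J.
From D via ε: add P.
From J via ε: add O.
From P via ε: add L.
From L via ε: add M.
No new states can be added; the closed set is {B, D, F, J, L, M, N, O, P, Q}.

{B, D, F, J, L, M, N, O, P, Q}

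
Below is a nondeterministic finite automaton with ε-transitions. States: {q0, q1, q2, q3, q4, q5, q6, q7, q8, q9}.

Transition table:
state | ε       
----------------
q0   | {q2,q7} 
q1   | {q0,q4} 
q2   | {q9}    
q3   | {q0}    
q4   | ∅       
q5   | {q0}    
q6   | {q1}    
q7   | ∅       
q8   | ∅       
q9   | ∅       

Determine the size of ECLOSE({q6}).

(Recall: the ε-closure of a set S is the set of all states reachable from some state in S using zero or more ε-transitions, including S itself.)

Start with {q6}.
From q6 via ε: add q1.
From q1 via ε: add q0, q4.
From q0 via ε: add q2, q7.
From q2 via ε: add q9.
ε-closure = {q0, q1, q2, q4, q6, q7, q9}, which has 7 states.

7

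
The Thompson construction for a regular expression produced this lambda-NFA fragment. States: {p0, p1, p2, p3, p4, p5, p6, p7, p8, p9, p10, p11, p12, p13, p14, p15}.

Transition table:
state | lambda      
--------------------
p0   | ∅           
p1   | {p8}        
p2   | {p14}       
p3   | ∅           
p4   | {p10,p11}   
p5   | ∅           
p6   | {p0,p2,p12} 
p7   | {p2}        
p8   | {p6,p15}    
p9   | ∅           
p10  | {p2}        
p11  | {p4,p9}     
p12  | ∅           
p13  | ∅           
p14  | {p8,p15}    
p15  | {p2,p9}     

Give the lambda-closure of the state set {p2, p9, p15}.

Start with {p2, p9, p15}.
From p2 via lambda: add p14.
From p14 via lambda: add p8.
From p8 via lambda: add p6.
From p6 via lambda: add p0, p12.
No new states can be added; the closed set is {p0, p2, p6, p8, p9, p12, p14, p15}.

{p0, p2, p6, p8, p9, p12, p14, p15}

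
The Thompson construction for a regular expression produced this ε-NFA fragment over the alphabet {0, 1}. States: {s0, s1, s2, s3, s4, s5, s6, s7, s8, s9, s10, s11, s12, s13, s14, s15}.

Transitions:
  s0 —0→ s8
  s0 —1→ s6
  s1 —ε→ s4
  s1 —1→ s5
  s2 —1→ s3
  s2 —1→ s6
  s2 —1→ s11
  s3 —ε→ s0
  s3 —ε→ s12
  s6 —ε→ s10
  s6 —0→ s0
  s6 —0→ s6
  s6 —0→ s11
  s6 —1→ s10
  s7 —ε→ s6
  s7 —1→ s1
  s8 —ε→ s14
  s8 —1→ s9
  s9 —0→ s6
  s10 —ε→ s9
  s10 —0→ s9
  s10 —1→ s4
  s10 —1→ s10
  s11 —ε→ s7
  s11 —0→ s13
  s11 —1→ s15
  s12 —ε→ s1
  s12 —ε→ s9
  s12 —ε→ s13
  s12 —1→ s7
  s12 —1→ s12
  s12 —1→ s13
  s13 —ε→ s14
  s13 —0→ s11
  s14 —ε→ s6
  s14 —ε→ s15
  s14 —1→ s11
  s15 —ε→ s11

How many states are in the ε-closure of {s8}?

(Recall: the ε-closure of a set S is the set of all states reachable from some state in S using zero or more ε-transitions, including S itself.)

Start with {s8}.
From s8 via ε: add s14.
From s14 via ε: add s6, s15.
From s6 via ε: add s10.
From s15 via ε: add s11.
From s10 via ε: add s9.
From s11 via ε: add s7.
ε-closure = {s6, s7, s8, s9, s10, s11, s14, s15}, which has 8 states.

8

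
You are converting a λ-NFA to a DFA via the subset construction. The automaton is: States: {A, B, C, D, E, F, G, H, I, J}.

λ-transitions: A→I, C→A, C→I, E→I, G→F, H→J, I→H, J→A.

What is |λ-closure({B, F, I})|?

6

Start with {B, F, I}.
From I via λ: add H.
From H via λ: add J.
From J via λ: add A.
λ-closure = {A, B, F, H, I, J}, which has 6 states.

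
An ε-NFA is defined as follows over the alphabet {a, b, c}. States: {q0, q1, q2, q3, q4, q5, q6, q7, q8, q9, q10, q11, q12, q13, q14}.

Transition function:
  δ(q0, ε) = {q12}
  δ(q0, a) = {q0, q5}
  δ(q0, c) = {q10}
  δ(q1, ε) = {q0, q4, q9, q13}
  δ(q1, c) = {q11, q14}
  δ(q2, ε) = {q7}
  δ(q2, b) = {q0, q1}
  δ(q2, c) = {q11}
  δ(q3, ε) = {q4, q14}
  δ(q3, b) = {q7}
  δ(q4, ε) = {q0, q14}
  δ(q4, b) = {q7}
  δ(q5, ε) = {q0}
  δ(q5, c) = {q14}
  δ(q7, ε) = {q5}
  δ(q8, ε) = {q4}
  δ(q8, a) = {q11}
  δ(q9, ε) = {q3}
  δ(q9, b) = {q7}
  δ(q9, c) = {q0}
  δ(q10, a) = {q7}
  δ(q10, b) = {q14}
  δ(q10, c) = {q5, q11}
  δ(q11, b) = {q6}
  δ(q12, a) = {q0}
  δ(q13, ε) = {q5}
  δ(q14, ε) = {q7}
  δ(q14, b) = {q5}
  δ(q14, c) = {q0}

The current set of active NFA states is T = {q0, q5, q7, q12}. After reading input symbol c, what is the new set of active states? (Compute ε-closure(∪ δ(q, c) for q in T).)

q0 on c → {q10}.
q5 on c → {q14}.
No c-transition from q7, q12.
Union after reading c: {q10, q14}.
Now take the ε-closure:
From q14 via ε: add q7.
From q7 via ε: add q5.
From q5 via ε: add q0.
From q0 via ε: add q12.
No new states can be added; the closed set is {q0, q5, q7, q10, q12, q14}.

{q0, q5, q7, q10, q12, q14}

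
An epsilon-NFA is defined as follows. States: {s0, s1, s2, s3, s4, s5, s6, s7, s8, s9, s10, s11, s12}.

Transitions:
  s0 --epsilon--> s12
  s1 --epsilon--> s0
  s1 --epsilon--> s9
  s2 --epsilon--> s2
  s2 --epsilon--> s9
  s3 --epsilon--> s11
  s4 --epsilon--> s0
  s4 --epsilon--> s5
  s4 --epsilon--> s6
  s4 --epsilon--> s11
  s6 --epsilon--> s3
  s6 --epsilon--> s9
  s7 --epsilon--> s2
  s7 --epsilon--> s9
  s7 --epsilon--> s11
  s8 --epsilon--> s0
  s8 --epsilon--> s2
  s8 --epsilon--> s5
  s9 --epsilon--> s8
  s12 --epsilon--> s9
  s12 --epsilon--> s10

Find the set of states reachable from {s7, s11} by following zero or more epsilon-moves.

Start with {s7, s11}.
From s7 via epsilon: add s2, s9.
From s9 via epsilon: add s8.
From s8 via epsilon: add s0, s5.
From s0 via epsilon: add s12.
From s12 via epsilon: add s10.
No new states can be added; the closed set is {s0, s2, s5, s7, s8, s9, s10, s11, s12}.

{s0, s2, s5, s7, s8, s9, s10, s11, s12}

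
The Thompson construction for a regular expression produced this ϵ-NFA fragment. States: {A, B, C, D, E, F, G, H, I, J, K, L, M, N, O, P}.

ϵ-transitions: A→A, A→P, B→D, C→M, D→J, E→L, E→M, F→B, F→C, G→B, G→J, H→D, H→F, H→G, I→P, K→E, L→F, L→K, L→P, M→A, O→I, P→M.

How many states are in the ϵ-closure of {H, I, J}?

11

Start with {H, I, J}.
From H via ϵ: add D, F, G.
From I via ϵ: add P.
From F via ϵ: add B, C.
From P via ϵ: add M.
From M via ϵ: add A.
ϵ-closure = {A, B, C, D, F, G, H, I, J, M, P}, which has 11 states.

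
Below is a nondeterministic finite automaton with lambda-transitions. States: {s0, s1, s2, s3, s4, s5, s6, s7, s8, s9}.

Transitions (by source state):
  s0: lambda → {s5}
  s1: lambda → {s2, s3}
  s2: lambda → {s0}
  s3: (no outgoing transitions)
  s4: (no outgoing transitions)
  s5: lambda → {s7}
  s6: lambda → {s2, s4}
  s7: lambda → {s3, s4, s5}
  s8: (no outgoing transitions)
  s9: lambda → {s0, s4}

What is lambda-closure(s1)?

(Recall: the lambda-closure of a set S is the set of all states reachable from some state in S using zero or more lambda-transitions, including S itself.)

{s0, s1, s2, s3, s4, s5, s7}

Start with {s1}.
From s1 via lambda: add s2, s3.
From s2 via lambda: add s0.
From s0 via lambda: add s5.
From s5 via lambda: add s7.
From s7 via lambda: add s4.
No new states can be added; the closed set is {s0, s1, s2, s3, s4, s5, s7}.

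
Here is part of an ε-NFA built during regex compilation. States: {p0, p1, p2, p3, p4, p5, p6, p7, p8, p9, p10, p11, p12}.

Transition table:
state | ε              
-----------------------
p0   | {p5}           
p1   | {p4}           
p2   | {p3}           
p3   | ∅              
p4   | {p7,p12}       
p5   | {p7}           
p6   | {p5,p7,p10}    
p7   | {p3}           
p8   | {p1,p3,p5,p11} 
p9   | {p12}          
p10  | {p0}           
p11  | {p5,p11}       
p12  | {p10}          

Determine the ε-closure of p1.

{p0, p1, p3, p4, p5, p7, p10, p12}

Start with {p1}.
From p1 via ε: add p4.
From p4 via ε: add p7, p12.
From p7 via ε: add p3.
From p12 via ε: add p10.
From p10 via ε: add p0.
From p0 via ε: add p5.
No new states can be added; the closed set is {p0, p1, p3, p4, p5, p7, p10, p12}.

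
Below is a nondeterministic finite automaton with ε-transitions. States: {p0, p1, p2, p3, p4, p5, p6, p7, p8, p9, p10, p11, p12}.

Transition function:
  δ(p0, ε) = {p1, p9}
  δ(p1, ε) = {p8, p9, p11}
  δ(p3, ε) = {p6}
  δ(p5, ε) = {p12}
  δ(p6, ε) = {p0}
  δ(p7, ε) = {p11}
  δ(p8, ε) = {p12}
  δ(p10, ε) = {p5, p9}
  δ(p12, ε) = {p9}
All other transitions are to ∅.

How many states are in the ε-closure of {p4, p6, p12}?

8

Start with {p4, p6, p12}.
From p6 via ε: add p0.
From p12 via ε: add p9.
From p0 via ε: add p1.
From p1 via ε: add p8, p11.
ε-closure = {p0, p1, p4, p6, p8, p9, p11, p12}, which has 8 states.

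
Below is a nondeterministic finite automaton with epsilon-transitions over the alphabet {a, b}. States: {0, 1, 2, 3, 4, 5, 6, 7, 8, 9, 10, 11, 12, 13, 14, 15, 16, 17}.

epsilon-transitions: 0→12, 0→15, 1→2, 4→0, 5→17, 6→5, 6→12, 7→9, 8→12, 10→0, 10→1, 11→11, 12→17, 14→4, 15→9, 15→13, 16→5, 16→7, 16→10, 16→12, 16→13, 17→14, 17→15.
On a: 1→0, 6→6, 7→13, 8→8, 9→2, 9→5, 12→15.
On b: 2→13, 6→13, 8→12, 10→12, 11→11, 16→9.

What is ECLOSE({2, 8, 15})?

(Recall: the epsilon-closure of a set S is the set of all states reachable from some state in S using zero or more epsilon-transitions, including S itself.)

Start with {2, 8, 15}.
From 8 via epsilon: add 12.
From 15 via epsilon: add 9, 13.
From 12 via epsilon: add 17.
From 17 via epsilon: add 14.
From 14 via epsilon: add 4.
From 4 via epsilon: add 0.
No new states can be added; the closed set is {0, 2, 4, 8, 9, 12, 13, 14, 15, 17}.

{0, 2, 4, 8, 9, 12, 13, 14, 15, 17}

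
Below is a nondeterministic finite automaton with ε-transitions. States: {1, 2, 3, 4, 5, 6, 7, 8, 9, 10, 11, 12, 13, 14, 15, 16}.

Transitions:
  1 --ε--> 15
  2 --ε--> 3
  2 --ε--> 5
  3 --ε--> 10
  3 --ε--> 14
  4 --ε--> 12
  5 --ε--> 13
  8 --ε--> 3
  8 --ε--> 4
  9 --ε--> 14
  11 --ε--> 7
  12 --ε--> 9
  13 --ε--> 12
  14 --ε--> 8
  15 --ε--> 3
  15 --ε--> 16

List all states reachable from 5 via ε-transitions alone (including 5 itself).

Start with {5}.
From 5 via ε: add 13.
From 13 via ε: add 12.
From 12 via ε: add 9.
From 9 via ε: add 14.
From 14 via ε: add 8.
From 8 via ε: add 3, 4.
From 3 via ε: add 10.
No new states can be added; the closed set is {3, 4, 5, 8, 9, 10, 12, 13, 14}.

{3, 4, 5, 8, 9, 10, 12, 13, 14}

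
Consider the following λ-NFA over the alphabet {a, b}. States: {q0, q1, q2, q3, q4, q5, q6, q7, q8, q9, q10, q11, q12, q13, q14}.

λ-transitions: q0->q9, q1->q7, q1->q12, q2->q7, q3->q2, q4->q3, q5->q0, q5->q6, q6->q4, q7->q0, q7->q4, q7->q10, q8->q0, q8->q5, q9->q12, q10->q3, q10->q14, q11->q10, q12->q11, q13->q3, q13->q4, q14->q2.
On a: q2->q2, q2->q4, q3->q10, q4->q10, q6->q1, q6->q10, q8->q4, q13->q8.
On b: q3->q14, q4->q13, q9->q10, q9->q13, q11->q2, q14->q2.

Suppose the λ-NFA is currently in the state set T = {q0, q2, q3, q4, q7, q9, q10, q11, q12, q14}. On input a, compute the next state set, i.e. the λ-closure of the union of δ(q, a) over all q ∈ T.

{q0, q2, q3, q4, q7, q9, q10, q11, q12, q14}

q2 on a → {q2, q4}.
q3 on a → {q10}.
q4 on a → {q10}.
No a-transition from q0, q7, q9, q10, q11, q12, q14.
Union after reading a: {q2, q4, q10}.
Now take the λ-closure:
From q2 via λ: add q7.
From q4 via λ: add q3.
From q10 via λ: add q14.
From q7 via λ: add q0.
From q0 via λ: add q9.
From q9 via λ: add q12.
From q12 via λ: add q11.
No new states can be added; the closed set is {q0, q2, q3, q4, q7, q9, q10, q11, q12, q14}.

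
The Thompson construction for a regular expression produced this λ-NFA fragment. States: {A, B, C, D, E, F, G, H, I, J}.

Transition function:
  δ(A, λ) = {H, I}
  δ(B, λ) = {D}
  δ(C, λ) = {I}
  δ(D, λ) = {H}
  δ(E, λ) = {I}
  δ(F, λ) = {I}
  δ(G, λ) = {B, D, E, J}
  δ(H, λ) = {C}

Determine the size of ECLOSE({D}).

Start with {D}.
From D via λ: add H.
From H via λ: add C.
From C via λ: add I.
λ-closure = {C, D, H, I}, which has 4 states.

4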